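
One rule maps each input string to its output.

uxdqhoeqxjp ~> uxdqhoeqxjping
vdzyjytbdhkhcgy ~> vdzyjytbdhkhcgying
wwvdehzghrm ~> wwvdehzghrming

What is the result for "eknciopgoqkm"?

In each case the input is transformed by: append "ing".
So "eknciopgoqkm" becomes "eknciopgoqkming".

eknciopgoqkming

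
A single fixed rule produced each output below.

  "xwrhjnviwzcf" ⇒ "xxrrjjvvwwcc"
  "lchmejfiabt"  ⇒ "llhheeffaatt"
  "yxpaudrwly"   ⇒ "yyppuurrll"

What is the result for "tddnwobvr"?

ttddwwbbrr

In each case the input is transformed by: keep every other character starting from the first (positions 1st, 3rd, 5th, ...), then double every character.
Applying both steps to "tddnwobvr": "tdwbr", then "ttddwwbbrr".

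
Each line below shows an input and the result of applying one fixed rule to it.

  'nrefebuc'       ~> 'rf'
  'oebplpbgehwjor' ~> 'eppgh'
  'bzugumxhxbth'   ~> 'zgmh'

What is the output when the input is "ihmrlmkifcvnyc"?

Each output is the input with this applied: keep every other character starting from the second (positions 2nd, 4th, 6th, ...), then delete the last 2 characters.
For "ihmrlmkifcvnyc", step one produces "hrmicnc"; step two turns that into "hrmic".

hrmic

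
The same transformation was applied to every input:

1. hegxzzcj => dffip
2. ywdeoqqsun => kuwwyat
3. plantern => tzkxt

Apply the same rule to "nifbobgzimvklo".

Each output is the input with this applied: shift every letter 6 places forward in the alphabet (wrapping around), then delete the first 3 characters.
Applying both steps to "nifbobgzimvklo": "tolhuhmfosbqru", then "huhmfosbqru".

huhmfosbqru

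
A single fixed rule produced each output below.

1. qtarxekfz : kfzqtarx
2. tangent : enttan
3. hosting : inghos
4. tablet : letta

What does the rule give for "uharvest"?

estuhar

Rule — move the last 3 characters to the front (rotate right by 3), then delete the last character.
Starting from "uharvest": after the first operation, "estuharv"; after the second, "estuhar".
(Check on "tablet": → "lettab" → "letta" ✓)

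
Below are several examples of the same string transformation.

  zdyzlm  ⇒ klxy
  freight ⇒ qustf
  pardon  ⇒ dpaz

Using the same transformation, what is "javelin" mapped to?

hqxuz

The pattern: delete the first 2 characters, then shift every letter 12 places forward in the alphabet (wrapping around).
"javelin" → "velin" → "hqxuz".
(Check on "pardon": → "rdon" → "dpaz" ✓)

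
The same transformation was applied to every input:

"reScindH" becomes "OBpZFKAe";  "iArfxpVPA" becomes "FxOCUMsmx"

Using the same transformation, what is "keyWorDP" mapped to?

HBVtLOam

Looking at the pairs, the operation is to flip the case of every letter, then shift every letter 3 places backward in the alphabet (wrapping around).
Working it through for "keyWorDP": intermediate "KEYwORdp", final "HBVtLOam".
(Check on "reScindH": → "REsCINDh" → "OBpZFKAe" ✓)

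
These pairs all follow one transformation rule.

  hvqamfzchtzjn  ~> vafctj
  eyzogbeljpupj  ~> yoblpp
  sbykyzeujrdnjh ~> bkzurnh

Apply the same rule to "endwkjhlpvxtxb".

The rule is to keep every other character starting from the second (positions 2nd, 4th, 6th, ...).
Doing the same to "endwkjhlpvxtxb": "nwjlvtb".

nwjlvtb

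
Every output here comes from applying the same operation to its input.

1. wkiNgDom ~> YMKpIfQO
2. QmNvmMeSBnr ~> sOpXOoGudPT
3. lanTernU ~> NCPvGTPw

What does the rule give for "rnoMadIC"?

Each output is the input with this applied: flip the case of every letter, then shift every letter 2 places forward in the alphabet (wrapping around).
"rnoMadIC" → "RNOmADic" → "TPQoCFke".

TPQoCFke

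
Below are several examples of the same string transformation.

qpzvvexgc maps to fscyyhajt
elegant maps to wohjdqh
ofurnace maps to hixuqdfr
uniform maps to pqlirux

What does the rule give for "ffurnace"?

hixuqdfi

The pattern: swap the first and last characters, then shift every letter 3 places forward in the alphabet (wrapping around).
On "ffurnace" that produces "hixuqdfi".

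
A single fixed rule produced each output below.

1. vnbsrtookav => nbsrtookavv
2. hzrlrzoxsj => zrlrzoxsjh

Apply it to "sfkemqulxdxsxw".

The transformation: move the first character to the end.
"sfkemqulxdxsxw" → "fkemqulxdxsxws".

fkemqulxdxsxws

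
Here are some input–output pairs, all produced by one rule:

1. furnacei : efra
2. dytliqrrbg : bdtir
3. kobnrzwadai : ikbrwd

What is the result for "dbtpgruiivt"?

In each case the input is transformed by: keep every other character starting from the first (positions 1st, 3rd, 5th, ...), then move the last character to the front.
Applying that to "dbtpgruiivt" gives "tdtgui".

tdtgui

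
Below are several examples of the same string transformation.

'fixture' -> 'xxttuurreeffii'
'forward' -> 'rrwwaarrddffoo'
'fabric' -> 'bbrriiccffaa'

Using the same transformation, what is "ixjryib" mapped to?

What's happening: move the first 2 characters to the end (rotate left by 2), then double every character.
"ixjryib" → "jryibix" → "jjrryyiibbiixx".

jjrryyiibbiixx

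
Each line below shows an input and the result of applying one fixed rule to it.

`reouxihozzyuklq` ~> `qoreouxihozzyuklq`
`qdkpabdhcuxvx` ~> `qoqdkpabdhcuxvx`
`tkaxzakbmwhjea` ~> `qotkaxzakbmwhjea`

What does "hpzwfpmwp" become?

Each output is the input with this applied: prepend "qo".
For "hpzwfpmwp" the result is "qohpzwfpmwp".

qohpzwfpmwp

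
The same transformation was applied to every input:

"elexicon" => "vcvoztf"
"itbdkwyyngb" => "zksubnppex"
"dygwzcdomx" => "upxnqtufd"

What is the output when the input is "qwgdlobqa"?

The rule is to shift every letter 9 places backward in the alphabet (wrapping around), then delete the last character.
For "qwgdlobqa", step one produces "hnxucfshr"; step two turns that into "hnxucfsh".

hnxucfsh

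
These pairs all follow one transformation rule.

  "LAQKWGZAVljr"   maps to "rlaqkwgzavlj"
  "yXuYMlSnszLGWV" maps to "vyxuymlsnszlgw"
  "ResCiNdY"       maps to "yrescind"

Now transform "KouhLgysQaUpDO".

The pattern: move the last character to the front, then convert every letter to lowercase.
"KouhLgysQaUpDO" → "OKouhLgysQaUpD" → "okouhlgysqaupd".

okouhlgysqaupd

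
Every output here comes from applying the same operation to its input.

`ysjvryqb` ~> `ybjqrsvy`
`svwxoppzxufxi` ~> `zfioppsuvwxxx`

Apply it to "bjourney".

Rule — sort the characters into alphabetical order, then move the last character to the front.
On "bjourney": the first step gives "bejnoruy", and the second then gives "ybejnoru".
(Check on "svwxoppzxufxi": → "fioppsuvwxxxz" → "zfioppsuvwxxx" ✓)

ybejnoru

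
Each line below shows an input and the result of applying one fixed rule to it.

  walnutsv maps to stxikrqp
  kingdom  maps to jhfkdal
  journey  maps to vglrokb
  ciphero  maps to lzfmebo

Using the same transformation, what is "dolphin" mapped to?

Looking at the pairs, the operation is to move the last character to the front, then shift every letter 3 places backward in the alphabet (wrapping around).
"dolphin" → "ndolphi" → "kalimef".

kalimef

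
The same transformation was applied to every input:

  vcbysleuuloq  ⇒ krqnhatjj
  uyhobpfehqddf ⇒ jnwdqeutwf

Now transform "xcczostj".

The pattern: delete the last 3 characters, then shift every letter 11 places backward in the alphabet (wrapping around).
For "xcczostj", step one produces "xcczo"; step two turns that into "mrrod".
(Check on "vcbysleuuloq": → "vcbysleuu" → "krqnhatjj" ✓)

mrrod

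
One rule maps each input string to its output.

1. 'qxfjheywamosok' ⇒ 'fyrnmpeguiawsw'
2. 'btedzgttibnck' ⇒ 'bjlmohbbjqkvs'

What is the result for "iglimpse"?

oqqtxuma

In each case the input is transformed by: swap each adjacent pair of characters (1↔2, 3↔4, ...), then shift every letter 8 places forward in the alphabet (wrapping around).
For "iglimpse", step one produces "giilpmes"; step two turns that into "oqqtxuma".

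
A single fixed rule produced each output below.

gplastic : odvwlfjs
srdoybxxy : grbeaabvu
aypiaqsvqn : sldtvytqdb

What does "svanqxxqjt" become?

Each output is the input with this applied: move the first 2 characters to the end (rotate left by 2), then shift every letter 3 places forward in the alphabet (wrapping around).
"svanqxxqjt" → "anqxxqjtsv" → "dqtaatmwvy".

dqtaatmwvy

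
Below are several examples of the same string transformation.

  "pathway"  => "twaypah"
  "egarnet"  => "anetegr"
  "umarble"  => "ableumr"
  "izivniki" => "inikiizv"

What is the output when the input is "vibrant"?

The pattern: move the first 3 characters to the end (rotate left by 3), then swap the first and last characters.
Applying both steps to "vibrant": "rantvib", then "bantvir".

bantvir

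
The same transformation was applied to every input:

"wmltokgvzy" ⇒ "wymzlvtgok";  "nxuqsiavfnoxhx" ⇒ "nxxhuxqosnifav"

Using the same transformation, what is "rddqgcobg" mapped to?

rgdbdoqcg

Looking at the pairs, the operation is to take characters alternately from the front and the back (1st, last, 2nd, 2nd-last, ...).
"rddqgcobg" → "rgdbdoqcg".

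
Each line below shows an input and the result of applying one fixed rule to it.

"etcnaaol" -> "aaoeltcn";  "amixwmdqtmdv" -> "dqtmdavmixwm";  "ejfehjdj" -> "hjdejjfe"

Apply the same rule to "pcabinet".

ineptcab

What's happening: swap the first and last characters, then swap the front and back halves of the string.
Working it through for "pcabinet": intermediate "tcabinep", final "ineptcab".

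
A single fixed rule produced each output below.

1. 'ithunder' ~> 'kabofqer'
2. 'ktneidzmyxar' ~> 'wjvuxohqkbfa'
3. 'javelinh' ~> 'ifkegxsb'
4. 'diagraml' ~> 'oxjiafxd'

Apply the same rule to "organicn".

kfzklodx

Looking at the pairs, the operation is to swap the front and back halves of the string, then shift every letter 3 places backward in the alphabet (wrapping around).
"organicn" → "kfzklodx".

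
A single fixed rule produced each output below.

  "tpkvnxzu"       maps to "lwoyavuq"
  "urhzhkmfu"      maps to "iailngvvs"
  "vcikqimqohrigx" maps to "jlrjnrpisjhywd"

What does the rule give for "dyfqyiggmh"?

The pattern: shift every letter 1 place forward in the alphabet (wrapping around), then move the first 2 characters to the end (rotate left by 2).
Working it through for "dyfqyiggmh": intermediate "ezgrzjhhni", final "grzjhhniez".

grzjhhniez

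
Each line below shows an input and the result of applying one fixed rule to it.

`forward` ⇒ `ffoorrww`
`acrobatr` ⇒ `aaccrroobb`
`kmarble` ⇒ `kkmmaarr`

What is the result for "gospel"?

ggooss

The rule is to delete the last 3 characters, then double every character.
Applying both steps to "gospel": "gos", then "ggooss".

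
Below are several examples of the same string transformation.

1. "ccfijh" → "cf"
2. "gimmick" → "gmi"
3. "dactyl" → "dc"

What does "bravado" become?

Each output is the input with this applied: keep every other character starting from the first (positions 1st, 3rd, 5th, ...), then delete the last character.
"bravado" → "baao" → "baa".

baa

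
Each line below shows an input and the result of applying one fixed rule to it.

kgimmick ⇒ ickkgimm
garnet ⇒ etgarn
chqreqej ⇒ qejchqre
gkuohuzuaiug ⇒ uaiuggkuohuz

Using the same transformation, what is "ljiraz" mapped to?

Each output is the input with this applied: move the first character to the end, then swap the front and back halves of the string.
Applying both steps to "ljiraz": "jirazl", then "azljir".
(Check on "chqreqej": → "hqreqejc" → "qejchqre" ✓)

azljir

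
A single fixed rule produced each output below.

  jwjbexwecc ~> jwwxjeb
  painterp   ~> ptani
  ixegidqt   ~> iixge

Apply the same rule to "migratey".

What's happening: delete the last 3 characters, then take characters alternately from the front and the back (1st, last, 2nd, 2nd-last, ...).
Starting from "migratey": after the first operation, "migra"; after the second, "mairg".

mairg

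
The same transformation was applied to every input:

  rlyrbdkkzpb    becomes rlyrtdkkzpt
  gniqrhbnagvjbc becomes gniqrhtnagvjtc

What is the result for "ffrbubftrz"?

ffrtutftrz

Looking at the pairs, the operation is to replace every "b" with "t".
So "ffrbubftrz" becomes "ffrtutftrz".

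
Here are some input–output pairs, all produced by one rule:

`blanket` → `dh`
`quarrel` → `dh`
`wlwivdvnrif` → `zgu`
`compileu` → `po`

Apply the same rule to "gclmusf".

ov

Looking at the pairs, the operation is to keep one character in every 3, starting at position 3 (positions 3rd, 6th, 9th, ...), then shift every letter 3 places forward in the alphabet (wrapping around).
"gclmusf" → "ov".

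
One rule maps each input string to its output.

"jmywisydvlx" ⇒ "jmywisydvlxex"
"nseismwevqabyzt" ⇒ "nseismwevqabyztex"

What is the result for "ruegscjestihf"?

The rule is to append "ex".
"ruegscjestihf" → "ruegscjestihfex".

ruegscjestihfex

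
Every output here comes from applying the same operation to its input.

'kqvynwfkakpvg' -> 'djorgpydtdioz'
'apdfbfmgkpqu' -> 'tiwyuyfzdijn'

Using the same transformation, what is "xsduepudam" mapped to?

Looking at the pairs, the operation is to shift every letter 7 places backward in the alphabet (wrapping around).
For "xsduepudam" the result is "qlwnxinwtf".

qlwnxinwtf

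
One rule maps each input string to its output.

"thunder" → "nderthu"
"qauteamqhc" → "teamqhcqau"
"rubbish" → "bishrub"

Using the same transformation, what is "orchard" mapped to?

The transformation: move the first 3 characters to the end (rotate left by 3).
So "orchard" becomes "hardorc".

hardorc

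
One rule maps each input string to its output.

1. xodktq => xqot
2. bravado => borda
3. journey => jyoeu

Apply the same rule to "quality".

qyuta

Rule — take characters alternately from the front and the back (1st, last, 2nd, 2nd-last, ...), then delete the last 2 characters.
Working it through for "quality": intermediate "qyutail", final "qyuta".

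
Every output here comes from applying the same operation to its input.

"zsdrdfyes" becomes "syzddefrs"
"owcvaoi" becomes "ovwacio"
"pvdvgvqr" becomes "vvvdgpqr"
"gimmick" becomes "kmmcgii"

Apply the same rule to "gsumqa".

qsuagm

Each output is the input with this applied: sort the characters into alphabetical order, then move the last 3 characters to the front (rotate right by 3).
So "gsumqa" becomes "qsuagm".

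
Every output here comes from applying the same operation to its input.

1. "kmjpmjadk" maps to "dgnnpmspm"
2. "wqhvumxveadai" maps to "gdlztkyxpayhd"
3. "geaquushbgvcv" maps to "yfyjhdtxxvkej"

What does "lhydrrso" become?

uvrokbgu

The rule is to move the last 3 characters to the front (rotate right by 3), then shift every letter 3 places forward in the alphabet (wrapping around).
Starting from "lhydrrso": after the first operation, "rsolhydr"; after the second, "uvrokbgu".
(Check on "kmjpmjadk": → "adkkmjpmj" → "dgnnpmspm" ✓)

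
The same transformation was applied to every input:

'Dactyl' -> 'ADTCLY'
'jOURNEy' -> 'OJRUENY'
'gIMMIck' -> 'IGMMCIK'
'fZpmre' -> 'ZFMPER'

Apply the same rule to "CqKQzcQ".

QCQKCZQ

In each case the input is transformed by: swap each adjacent pair of characters (1↔2, 3↔4, ...), then convert every letter to uppercase.
Starting from "CqKQzcQ": after the first operation, "qCQKczQ"; after the second, "QCQKCZQ".
(Check on "jOURNEy": → "OjRUENy" → "OJRUENY" ✓)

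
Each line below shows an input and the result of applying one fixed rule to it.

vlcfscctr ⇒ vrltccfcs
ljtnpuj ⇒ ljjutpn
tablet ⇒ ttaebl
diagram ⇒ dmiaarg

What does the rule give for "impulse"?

What's happening: take characters alternately from the front and the back (1st, last, 2nd, 2nd-last, ...).
For "impulse" the result is "iemsplu".

iemsplu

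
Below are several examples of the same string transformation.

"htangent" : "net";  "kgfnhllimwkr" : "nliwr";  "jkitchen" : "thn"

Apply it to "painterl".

The rule is to delete the first 3 characters, then keep every other character starting from the first (positions 1st, 3rd, 5th, ...).
Applying both steps to "painterl": "nterl", then "nel".

nel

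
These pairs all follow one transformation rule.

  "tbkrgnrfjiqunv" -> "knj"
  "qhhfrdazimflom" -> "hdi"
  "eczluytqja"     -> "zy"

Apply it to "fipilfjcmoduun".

pfm

Looking at the pairs, the operation is to delete the last 3 characters, then keep one character in every 3, starting at position 3 (positions 3rd, 6th, 9th, ...).
For "fipilfjcmoduun", step one produces "fipilfjcmod"; step two turns that into "pfm".
(Check on "tbkrgnrfjiqunv": → "tbkrgnrfjiq" → "knj" ✓)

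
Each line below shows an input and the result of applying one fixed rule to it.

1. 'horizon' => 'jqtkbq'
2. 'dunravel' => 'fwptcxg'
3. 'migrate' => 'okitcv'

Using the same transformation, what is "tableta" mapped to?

vcdngv

The pattern: shift every letter 2 places forward in the alphabet (wrapping around), then delete the last character.
So "tableta" becomes "vcdngv".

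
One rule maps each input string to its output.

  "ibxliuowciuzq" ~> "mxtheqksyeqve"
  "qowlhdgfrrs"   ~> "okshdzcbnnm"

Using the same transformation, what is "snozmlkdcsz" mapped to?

vjkvihgzyoo

In each case the input is transformed by: swap the first and last characters, then shift every letter 4 places backward in the alphabet (wrapping around).
"snozmlkdcsz" → "vjkvihgzyoo".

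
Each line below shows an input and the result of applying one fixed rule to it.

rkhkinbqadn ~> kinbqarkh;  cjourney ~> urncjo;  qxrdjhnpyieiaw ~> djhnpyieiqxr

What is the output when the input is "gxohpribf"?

hprigxo

The pattern: delete the last 2 characters, then move the first 3 characters to the end (rotate left by 3).
For "gxohpribf" the result is "hprigxo".
(Check on "qxrdjhnpyieiaw": → "qxrdjhnpyiei" → "djhnpyieiqxr" ✓)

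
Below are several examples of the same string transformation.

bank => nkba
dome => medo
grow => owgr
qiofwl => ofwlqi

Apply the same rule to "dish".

The rule is to move the first 2 characters to the end (rotate left by 2).
So "dish" becomes "shdi".

shdi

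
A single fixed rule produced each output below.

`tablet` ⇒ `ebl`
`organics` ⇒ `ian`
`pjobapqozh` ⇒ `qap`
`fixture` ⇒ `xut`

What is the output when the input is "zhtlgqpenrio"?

Rule — take characters alternately from the front and the back (1st, last, 2nd, 2nd-last, ...), then keep only the last 3 characters.
Working it through for "zhtlgqpenrio": intermediate "zohitrlngeqp", final "eqp".

eqp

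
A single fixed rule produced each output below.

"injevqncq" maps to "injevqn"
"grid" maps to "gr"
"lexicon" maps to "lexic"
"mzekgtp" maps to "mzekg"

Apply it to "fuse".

The rule is to delete the last 2 characters.
Applying that to "fuse" gives "fu".

fu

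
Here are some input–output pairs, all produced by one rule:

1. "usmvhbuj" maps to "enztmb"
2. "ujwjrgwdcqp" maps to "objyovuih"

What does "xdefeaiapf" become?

wxwsashx

What's happening: delete the first 2 characters, then shift every letter 8 places backward in the alphabet (wrapping around).
"xdefeaiapf" → "efeaiapf" → "wxwsashx".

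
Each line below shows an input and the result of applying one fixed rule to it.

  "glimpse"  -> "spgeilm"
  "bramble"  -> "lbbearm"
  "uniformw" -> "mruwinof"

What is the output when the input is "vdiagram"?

The rule is to move the last 3 characters to the front (rotate right by 3), then swap each adjacent pair of characters (1↔2, 3↔4, ...).
Starting from "vdiagram": after the first operation, "ramvdiag"; after the second, "arvmidga".

arvmidga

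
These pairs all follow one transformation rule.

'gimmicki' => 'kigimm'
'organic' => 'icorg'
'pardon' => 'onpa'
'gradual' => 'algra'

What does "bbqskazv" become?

zvbbqs

Rule — move the last 2 characters to the front (rotate right by 2), then delete the last 2 characters.
"bbqskazv" → "zvbbqska" → "zvbbqs".
(Check on "pardon": → "onpard" → "onpa" ✓)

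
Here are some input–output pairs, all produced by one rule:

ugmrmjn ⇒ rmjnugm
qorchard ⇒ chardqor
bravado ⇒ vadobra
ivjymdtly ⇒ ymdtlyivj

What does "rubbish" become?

bishrub

Looking at the pairs, the operation is to move the first 3 characters to the end (rotate left by 3).
Doing the same to "rubbish": "bishrub".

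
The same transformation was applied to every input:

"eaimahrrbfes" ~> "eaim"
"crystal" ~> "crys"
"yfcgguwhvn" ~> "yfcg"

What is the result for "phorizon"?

phor

Rule — keep only the first 4 characters.
So "phorizon" becomes "phor".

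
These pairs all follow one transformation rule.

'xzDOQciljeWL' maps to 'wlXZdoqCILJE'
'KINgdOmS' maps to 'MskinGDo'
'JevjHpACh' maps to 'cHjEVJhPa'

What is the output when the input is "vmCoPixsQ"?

SqVMcOpIX

Looking at the pairs, the operation is to move the last 2 characters to the front (rotate right by 2), then flip the case of every letter.
On "vmCoPixsQ": the first step gives "sQvmCoPix", and the second then gives "SqVMcOpIX".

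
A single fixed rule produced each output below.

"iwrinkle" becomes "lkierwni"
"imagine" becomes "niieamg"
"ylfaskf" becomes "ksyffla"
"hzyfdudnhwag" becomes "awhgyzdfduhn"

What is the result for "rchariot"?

Each output is the input with this applied: move the last 3 characters to the front (rotate right by 3), then swap each adjacent pair of characters (1↔2, 3↔4, ...).
Doing the same to "rchariot": "oirthcra".

oirthcra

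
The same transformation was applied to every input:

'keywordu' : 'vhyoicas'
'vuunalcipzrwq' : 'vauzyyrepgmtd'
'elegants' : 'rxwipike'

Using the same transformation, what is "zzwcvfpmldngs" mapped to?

rkwddagzjtqph

Rule — shift every letter 4 places forward in the alphabet (wrapping around), then move the last 3 characters to the front (rotate right by 3).
Applying both steps to "zzwcvfpmldngs": "ddagzjtqphrkw", then "rkwddagzjtqph".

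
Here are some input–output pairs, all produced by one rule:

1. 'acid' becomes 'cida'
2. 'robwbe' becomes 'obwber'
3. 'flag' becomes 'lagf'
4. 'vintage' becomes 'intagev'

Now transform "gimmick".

immickg

In each case the input is transformed by: move the first character to the end.
For "gimmick" the result is "immickg".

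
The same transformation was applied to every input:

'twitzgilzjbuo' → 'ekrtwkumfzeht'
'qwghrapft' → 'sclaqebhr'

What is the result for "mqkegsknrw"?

Looking at the pairs, the operation is to move the first 3 characters to the end (rotate left by 3), then shift every letter 11 places forward in the alphabet (wrapping around).
For "mqkegsknrw", step one produces "egsknrwmqk"; step two turns that into "prdvychxbv".

prdvychxbv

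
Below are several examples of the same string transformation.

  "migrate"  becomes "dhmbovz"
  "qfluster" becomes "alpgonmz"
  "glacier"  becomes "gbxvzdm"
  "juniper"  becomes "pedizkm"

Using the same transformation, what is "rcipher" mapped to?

xmkdzcm

Rule — shift every letter 5 places backward in the alphabet (wrapping around), then swap each adjacent pair of characters (1↔2, 3↔4, ...).
On "rcipher": the first step gives "mxdkczm", and the second then gives "xmkdzcm".
(Check on "migrate": → "hdbmvoz" → "dhmbovz" ✓)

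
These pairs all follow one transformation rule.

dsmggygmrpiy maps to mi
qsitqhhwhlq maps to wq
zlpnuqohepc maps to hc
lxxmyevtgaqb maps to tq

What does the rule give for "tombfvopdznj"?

pn

In each case the input is transformed by: keep one character in every 3, starting at position 2 (positions 2nd, 5th, 8th, ...), then delete the first 2 characters.
Applying both steps to "tombfvopdznj": "ofpn", then "pn".
(Check on "lxxmyevtgaqb": → "xytq" → "tq" ✓)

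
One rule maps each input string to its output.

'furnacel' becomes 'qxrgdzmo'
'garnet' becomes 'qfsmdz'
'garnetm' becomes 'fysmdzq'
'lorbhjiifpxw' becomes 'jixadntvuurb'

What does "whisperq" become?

dcituebq

What's happening: move the last 2 characters to the front (rotate right by 2), then shift every letter 12 places forward in the alphabet (wrapping around).
"whisperq" → "rqwhispe" → "dcituebq".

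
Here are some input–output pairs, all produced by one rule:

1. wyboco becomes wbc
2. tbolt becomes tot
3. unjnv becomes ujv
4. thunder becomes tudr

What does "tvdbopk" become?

Each output is the input with this applied: keep every other character starting from the first (positions 1st, 3rd, 5th, ...).
For "tvdbopk" the result is "tdok".

tdok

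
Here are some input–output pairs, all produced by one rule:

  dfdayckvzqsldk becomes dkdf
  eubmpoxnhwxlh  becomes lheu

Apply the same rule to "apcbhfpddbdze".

Each output is the input with this applied: move the first 2 characters to the end (rotate left by 2), then keep only the last 4 characters.
So "apcbhfpddbdze" becomes "zeap".

zeap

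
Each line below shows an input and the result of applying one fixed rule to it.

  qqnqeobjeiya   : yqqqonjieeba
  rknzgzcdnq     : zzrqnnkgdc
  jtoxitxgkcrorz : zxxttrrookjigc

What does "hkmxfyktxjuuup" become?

yxxuuutpmkkjhf

The pattern: sort the characters into reverse alphabetical order.
Doing the same to "hkmxfyktxjuuup": "yxxuuutpmkkjhf".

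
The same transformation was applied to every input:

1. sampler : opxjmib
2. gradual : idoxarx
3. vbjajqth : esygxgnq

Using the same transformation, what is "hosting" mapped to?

Each output is the input with this applied: move the last character to the front, then shift every letter 3 places backward in the alphabet (wrapping around).
For "hosting", step one produces "ghostin"; step two turns that into "delpqfk".
(Check on "sampler": → "rsample" → "opxjmib" ✓)

delpqfk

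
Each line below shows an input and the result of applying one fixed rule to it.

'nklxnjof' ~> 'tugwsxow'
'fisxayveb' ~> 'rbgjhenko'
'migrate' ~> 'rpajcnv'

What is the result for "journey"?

Each output is the input with this applied: shift every letter 9 places forward in the alphabet (wrapping around), then move the first character to the end.
On "journey": the first step gives "sxdawnh", and the second then gives "xdawnhs".

xdawnhs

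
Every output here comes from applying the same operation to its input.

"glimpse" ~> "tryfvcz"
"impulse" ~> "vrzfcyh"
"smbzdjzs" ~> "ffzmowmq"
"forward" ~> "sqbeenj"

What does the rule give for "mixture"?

zrvekhg

Looking at the pairs, the operation is to shift every letter 13 places forward in the alphabet (wrapping around) — i.e. ROT13, then take characters alternately from the front and the back (1st, last, 2nd, 2nd-last, ...).
On "mixture" that produces "zrvekhg".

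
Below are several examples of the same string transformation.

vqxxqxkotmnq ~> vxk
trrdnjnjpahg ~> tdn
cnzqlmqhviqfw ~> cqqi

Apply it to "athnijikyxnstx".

The transformation: delete the last 3 characters, then keep one character in every 3, starting at position 1 (positions 1st, 4th, 7th, ...).
Starting from "athnijikyxnstx": after the first operation, "athnijikyxn"; after the second, "anix".

anix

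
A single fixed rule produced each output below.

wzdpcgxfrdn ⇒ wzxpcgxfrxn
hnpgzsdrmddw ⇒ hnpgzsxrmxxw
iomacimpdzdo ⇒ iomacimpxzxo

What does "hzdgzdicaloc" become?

The rule is to replace every "d" with "x".
So "hzdgzdicaloc" becomes "hzxgzxicaloc".

hzxgzxicaloc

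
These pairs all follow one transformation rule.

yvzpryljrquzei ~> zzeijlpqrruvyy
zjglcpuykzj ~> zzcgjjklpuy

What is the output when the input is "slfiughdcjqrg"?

Looking at the pairs, the operation is to sort the characters into alphabetical order, then move the last 2 characters to the front (rotate right by 2).
Starting from "slfiughdcjqrg": after the first operation, "cdfgghijlqrsu"; after the second, "sucdfgghijlqr".

sucdfgghijlqr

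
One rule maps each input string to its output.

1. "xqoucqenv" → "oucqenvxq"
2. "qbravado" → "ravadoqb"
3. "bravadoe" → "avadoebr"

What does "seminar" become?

minarse

Looking at the pairs, the operation is to move the first 2 characters to the end (rotate left by 2).
On "seminar" that produces "minarse".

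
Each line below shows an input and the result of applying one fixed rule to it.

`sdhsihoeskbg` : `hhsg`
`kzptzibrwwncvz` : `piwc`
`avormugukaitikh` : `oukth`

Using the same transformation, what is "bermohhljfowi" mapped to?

rhjw

Each output is the input with this applied: keep one character in every 3, starting at position 3 (positions 3rd, 6th, 9th, ...).
So "bermohhljfowi" becomes "rhjw".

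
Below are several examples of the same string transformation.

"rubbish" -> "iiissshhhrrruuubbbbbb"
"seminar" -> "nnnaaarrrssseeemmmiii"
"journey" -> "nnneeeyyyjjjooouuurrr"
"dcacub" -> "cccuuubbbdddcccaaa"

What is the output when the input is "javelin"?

In each case the input is transformed by: move the last 3 characters to the front (rotate right by 3), then repeat every character 3 times.
For "javelin", step one produces "linjave"; step two turns that into "llliiinnnjjjaaavvveee".
(Check on "rubbish": → "ishrubb" → "iiissshhhrrruuubbbbbb" ✓)

llliiinnnjjjaaavvveee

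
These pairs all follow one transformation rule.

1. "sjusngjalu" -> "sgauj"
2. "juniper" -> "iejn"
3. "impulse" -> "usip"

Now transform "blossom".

sobo

Rule — move the first 3 characters to the end (rotate left by 3), then keep every other character starting from the first (positions 1st, 3rd, 5th, ...).
On "blossom" that produces "sobo".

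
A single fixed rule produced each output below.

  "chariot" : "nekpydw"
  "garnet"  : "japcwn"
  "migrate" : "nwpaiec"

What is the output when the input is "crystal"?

opwhynu

Rule — shift every letter 4 places backward in the alphabet (wrapping around), then move the first 3 characters to the end (rotate left by 3).
On "crystal": the first step gives "ynuopwh", and the second then gives "opwhynu".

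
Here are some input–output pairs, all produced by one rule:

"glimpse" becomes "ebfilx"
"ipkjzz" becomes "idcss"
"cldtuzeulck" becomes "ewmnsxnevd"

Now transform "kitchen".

bmvaxg

In each case the input is transformed by: delete the first character, then shift every letter 7 places backward in the alphabet (wrapping around).
"kitchen" → "itchen" → "bmvaxg".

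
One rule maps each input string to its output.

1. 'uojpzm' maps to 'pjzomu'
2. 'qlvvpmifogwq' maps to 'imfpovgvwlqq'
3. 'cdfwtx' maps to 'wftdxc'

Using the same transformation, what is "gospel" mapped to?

The rule is to swap the front and back halves of the string, then take characters alternately from the front and the back (1st, last, 2nd, 2nd-last, ...).
Applying both steps to "gospel": "pelgos", then "pseolg".

pseolg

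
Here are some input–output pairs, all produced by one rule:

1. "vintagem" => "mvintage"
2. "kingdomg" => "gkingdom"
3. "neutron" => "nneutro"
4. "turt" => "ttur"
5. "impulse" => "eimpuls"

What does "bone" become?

ebon

The transformation: move the last character to the front.
So "bone" becomes "ebon".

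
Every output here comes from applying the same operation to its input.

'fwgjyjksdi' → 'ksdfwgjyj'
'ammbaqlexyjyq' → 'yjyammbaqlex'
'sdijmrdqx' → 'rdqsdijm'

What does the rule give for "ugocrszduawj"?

Rule — delete the last character, then move the last 3 characters to the front (rotate right by 3).
For "ugocrszduawj", step one produces "ugocrszduaw"; step two turns that into "uawugocrszd".

uawugocrszd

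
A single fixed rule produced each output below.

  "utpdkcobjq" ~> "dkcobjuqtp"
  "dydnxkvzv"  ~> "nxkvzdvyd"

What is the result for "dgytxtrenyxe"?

txtrenyxdegy

Looking at the pairs, the operation is to swap the first and last characters, then move the first 3 characters to the end (rotate left by 3).
Applying both steps to "dgytxtrenyxe": "egytxtrenyxd", then "txtrenyxdegy".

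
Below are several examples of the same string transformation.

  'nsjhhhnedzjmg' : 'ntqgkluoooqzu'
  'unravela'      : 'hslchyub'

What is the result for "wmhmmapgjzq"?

xgqnwhttotd

Looking at the pairs, the operation is to reverse the string, then shift every letter 7 places forward in the alphabet (wrapping around).
Working it through for "wmhmmapgjzq": intermediate "qzjgpammhmw", final "xgqnwhttotd".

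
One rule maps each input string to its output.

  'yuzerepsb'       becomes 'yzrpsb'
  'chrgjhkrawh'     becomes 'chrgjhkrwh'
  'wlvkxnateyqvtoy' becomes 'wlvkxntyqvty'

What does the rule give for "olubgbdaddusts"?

In each case the input is transformed by: remove every vowel.
Applying that to "olubgbdaddusts" gives "lbgbdddsts".

lbgbdddsts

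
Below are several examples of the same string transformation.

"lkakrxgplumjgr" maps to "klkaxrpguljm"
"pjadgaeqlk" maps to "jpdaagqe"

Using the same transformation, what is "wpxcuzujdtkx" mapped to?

pwcxzujutd

In each case the input is transformed by: delete the last 2 characters, then swap each adjacent pair of characters (1↔2, 3↔4, ...).
So "wpxcuzujdtkx" becomes "pwcxzujutd".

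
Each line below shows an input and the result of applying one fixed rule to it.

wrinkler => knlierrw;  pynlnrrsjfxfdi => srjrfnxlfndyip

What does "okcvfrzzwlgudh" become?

zzwrlfgvucdkho

Each output is the input with this applied: swap the front and back halves of the string, then take characters alternately from the front and the back (1st, last, 2nd, 2nd-last, ...).
Starting from "okcvfrzzwlgudh": after the first operation, "zwlgudhokcvfrz"; after the second, "zzwrlfgvucdkho".
(Check on "wrinkler": → "klerwrin" → "knlierrw" ✓)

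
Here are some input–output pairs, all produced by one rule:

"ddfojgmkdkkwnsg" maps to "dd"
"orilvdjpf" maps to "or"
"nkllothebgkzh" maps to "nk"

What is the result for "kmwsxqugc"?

km

In each case the input is transformed by: keep only the first 2 characters.
On "kmwsxqugc" that produces "km".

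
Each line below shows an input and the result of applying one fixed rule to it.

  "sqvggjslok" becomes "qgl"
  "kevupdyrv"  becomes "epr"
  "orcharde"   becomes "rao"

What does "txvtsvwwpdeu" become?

xswe

Rule — swap the first and last characters, then keep one character in every 3, starting at position 2 (positions 2nd, 5th, 8th, ...).
Starting from "txvtsvwwpdeu": after the first operation, "uxvtsvwwpdet"; after the second, "xswe".
(Check on "kevupdyrv": → "vevupdyrk" → "epr" ✓)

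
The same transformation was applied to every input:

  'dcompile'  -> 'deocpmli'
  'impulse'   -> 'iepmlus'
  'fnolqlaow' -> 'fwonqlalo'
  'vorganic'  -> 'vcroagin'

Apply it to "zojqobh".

zhjooqb

Rule — move the last character to the front, then swap each adjacent pair of characters (1↔2, 3↔4, ...).
"zojqobh" → "hzojqob" → "zhjooqb".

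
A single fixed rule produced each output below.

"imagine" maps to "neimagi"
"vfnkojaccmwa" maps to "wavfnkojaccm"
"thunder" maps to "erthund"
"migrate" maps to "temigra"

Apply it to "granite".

Rule — move the last 2 characters to the front (rotate right by 2).
On "granite" that produces "tegrani".

tegrani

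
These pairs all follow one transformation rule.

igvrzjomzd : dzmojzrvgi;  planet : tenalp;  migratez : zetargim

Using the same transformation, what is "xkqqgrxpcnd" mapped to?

The pattern: reverse the string.
So "xkqqgrxpcnd" becomes "dncpxrgqqkx".

dncpxrgqqkx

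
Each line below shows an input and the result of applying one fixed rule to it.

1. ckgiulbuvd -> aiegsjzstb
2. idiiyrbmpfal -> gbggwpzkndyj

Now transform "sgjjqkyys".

qehhoiwwq

What's happening: shift every letter 2 places backward in the alphabet (wrapping around).
Applying that to "sgjjqkyys" gives "qehhoiwwq".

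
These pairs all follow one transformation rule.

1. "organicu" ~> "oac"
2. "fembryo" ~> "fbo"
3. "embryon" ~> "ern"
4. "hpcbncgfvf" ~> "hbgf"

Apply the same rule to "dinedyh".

What's happening: keep one character in every 3, starting at position 1 (positions 1st, 4th, 7th, ...).
Applying that to "dinedyh" gives "deh".

deh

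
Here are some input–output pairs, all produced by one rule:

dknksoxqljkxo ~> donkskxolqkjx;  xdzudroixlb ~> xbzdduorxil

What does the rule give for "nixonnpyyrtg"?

ngxinopnyytr

What's happening: move the last character to the front, then swap each adjacent pair of characters (1↔2, 3↔4, ...).
So "nixonnpyyrtg" becomes "ngxinopnyytr".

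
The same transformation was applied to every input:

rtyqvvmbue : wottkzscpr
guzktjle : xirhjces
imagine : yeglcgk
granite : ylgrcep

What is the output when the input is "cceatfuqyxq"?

Each output is the input with this applied: shift every letter 2 places backward in the alphabet (wrapping around), then move the first 2 characters to the end (rotate left by 2).
Applying both steps to "cceatfuqyxq": "aacyrdsowvo", then "cyrdsowvoaa".
(Check on "granite": → "epylgrc" → "ylgrcep" ✓)

cyrdsowvoaa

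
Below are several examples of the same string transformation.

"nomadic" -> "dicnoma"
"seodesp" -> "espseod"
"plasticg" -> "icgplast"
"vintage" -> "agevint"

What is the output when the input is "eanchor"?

In each case the input is transformed by: move the last 3 characters to the front (rotate right by 3).
Applying that to "eanchor" gives "horeanc".

horeanc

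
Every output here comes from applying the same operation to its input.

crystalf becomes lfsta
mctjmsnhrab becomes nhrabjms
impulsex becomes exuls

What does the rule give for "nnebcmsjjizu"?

sjjizubcm

In each case the input is transformed by: delete the first 3 characters, then move the first 3 characters to the end (rotate left by 3).
On "nnebcmsjjizu": the first step gives "bcmsjjizu", and the second then gives "sjjizubcm".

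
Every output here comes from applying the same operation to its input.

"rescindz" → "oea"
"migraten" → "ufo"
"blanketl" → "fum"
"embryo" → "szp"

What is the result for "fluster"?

ufs

Looking at the pairs, the operation is to shift every letter 1 place forward in the alphabet (wrapping around), then keep only the last 3 characters.
Applying both steps to "fluster": "gmvtufs", then "ufs".
(Check on "blanketl": → "cmbolfum" → "fum" ✓)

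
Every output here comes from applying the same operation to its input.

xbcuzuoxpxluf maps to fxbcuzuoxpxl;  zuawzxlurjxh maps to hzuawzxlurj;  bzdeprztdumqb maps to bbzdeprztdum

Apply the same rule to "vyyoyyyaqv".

vvyyoyyya

Looking at the pairs, the operation is to move the last 2 characters to the front (rotate right by 2), then delete the first character.
Working it through for "vyyoyyyaqv": intermediate "qvvyyoyyya", final "vvyyoyyya".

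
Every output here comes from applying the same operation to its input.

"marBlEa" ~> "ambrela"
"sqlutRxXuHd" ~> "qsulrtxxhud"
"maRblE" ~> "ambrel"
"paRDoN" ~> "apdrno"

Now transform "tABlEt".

The rule is to swap each adjacent pair of characters (1↔2, 3↔4, ...), then convert every letter to lowercase.
For "tABlEt" the result is "atlbte".

atlbte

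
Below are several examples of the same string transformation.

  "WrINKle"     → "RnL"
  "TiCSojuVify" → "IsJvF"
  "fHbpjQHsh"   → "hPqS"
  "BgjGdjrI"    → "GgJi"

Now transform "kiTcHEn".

ICe

What's happening: keep every other character starting from the second (positions 2nd, 4th, 6th, ...), then flip the case of every letter.
On "kiTcHEn": the first step gives "icE", and the second then gives "ICe".
(Check on "BgjGdjrI": → "gGjI" → "GgJi" ✓)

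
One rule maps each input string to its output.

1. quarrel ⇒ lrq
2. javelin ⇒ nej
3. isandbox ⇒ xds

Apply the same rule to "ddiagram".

The pattern: reverse the string, then keep one character in every 3, starting at position 1 (positions 1st, 4th, 7th, ...).
For "ddiagram", step one produces "margaidd"; step two turns that into "mgd".

mgd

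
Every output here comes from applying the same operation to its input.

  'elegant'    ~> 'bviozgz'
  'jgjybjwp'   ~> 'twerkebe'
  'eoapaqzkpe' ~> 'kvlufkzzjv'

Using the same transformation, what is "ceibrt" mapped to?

In each case the input is transformed by: move the first 3 characters to the end (rotate left by 3), then shift every letter 5 places backward in the alphabet (wrapping around).
"ceibrt" → "wmoxzd".

wmoxzd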